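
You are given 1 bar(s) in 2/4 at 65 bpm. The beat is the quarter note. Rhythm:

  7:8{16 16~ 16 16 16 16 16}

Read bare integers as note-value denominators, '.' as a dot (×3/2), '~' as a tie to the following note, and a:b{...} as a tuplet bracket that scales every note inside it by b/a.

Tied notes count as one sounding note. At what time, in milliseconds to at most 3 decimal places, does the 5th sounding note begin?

1. 0.0ms @ 0 + 263.736ms (2/7)
2. 263.736ms @ 2/7 + 527.473ms (4/7)
3. 791.209ms @ 6/7 + 263.736ms (2/7)
4. 1054.945ms @ 8/7 + 263.736ms (2/7)
5. 1318.681ms @ 10/7 + 263.736ms (2/7)
6. 1582.418ms @ 12/7 + 263.736ms (2/7)

note 5 onset = 10/7b = 1318.681ms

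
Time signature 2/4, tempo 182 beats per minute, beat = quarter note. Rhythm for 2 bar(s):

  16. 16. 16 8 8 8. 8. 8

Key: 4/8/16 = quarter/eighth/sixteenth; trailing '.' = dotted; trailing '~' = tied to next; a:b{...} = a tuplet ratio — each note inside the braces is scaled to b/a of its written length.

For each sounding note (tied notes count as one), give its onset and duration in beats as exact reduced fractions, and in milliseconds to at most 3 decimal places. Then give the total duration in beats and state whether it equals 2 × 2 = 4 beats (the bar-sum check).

1) 0.0ms=0b +123.626ms=3/8b
2) 123.626ms=3/8b +123.626ms=3/8b
3) 247.253ms=3/4b +82.418ms=1/4b
4) 329.67ms=1b +164.835ms=1/2b
5) 494.505ms=3/2b +164.835ms=1/2b
6) 659.341ms=2b +247.253ms=3/4b
7) 906.593ms=11/4b +247.253ms=3/4b
8) 1153.846ms=7/2b +164.835ms=1/2b
Σ=4b of 4 (182bpm 2/4) — PASS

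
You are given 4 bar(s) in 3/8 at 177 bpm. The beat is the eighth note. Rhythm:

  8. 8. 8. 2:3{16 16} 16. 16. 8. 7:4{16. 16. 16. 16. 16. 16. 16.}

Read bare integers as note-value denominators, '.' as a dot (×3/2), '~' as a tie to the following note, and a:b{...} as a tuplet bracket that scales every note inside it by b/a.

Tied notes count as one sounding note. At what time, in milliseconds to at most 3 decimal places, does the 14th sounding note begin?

note 14 onset = 78/7b = 3777.24ms

1. 0.0ms @ 0 + 508.475ms (3/2)
2. 508.475ms @ 3/2 + 508.475ms (3/2)
3. 1016.949ms @ 3 + 508.475ms (3/2)
4. 1525.424ms @ 9/2 + 254.237ms (3/4)
5. 1779.661ms @ 21/4 + 254.237ms (3/4)
6. 2033.898ms @ 6 + 254.237ms (3/4)
7. 2288.136ms @ 27/4 + 254.237ms (3/4)
8. 2542.373ms @ 15/2 + 508.475ms (3/2)
9. 3050.847ms @ 9 + 145.278ms (3/7)
10. 3196.126ms @ 66/7 + 145.278ms (3/7)
11. 3341.404ms @ 69/7 + 145.278ms (3/7)
12. 3486.683ms @ 72/7 + 145.278ms (3/7)
13. 3631.961ms @ 75/7 + 145.278ms (3/7)
14. 3777.24ms @ 78/7 + 145.278ms (3/7)
15. 3922.518ms @ 81/7 + 145.278ms (3/7)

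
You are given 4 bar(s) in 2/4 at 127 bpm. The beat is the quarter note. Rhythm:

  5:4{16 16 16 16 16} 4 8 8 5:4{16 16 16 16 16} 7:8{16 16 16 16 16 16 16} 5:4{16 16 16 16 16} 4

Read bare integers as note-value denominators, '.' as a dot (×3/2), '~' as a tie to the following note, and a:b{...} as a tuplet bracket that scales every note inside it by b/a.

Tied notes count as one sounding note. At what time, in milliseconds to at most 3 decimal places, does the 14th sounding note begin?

1. 0.0ms @ 0 + 94.488ms (1/5)
2. 94.488ms @ 1/5 + 94.488ms (1/5)
3. 188.976ms @ 2/5 + 94.488ms (1/5)
4. 283.465ms @ 3/5 + 94.488ms (1/5)
5. 377.953ms @ 4/5 + 94.488ms (1/5)
6. 472.441ms @ 1 + 472.441ms (1)
7. 944.882ms @ 2 + 236.22ms (1/2)
8. 1181.102ms @ 5/2 + 236.22ms (1/2)
9. 1417.323ms @ 3 + 94.488ms (1/5)
10. 1511.811ms @ 16/5 + 94.488ms (1/5)
11. 1606.299ms @ 17/5 + 94.488ms (1/5)
12. 1700.787ms @ 18/5 + 94.488ms (1/5)
13. 1795.276ms @ 19/5 + 94.488ms (1/5)
14. 1889.764ms @ 4 + 134.983ms (2/7)
15. 2024.747ms @ 30/7 + 134.983ms (2/7)
16. 2159.73ms @ 32/7 + 134.983ms (2/7)
17. 2294.713ms @ 34/7 + 134.983ms (2/7)
18. 2429.696ms @ 36/7 + 134.983ms (2/7)
19. 2564.679ms @ 38/7 + 134.983ms (2/7)
20. 2699.663ms @ 40/7 + 134.983ms (2/7)
21. 2834.646ms @ 6 + 94.488ms (1/5)
22. 2929.134ms @ 31/5 + 94.488ms (1/5)
23. 3023.622ms @ 32/5 + 94.488ms (1/5)
24. 3118.11ms @ 33/5 + 94.488ms (1/5)
25. 3212.598ms @ 34/5 + 94.488ms (1/5)
26. 3307.087ms @ 7 + 472.441ms (1)

note 14 onset = 4b = 1889.764ms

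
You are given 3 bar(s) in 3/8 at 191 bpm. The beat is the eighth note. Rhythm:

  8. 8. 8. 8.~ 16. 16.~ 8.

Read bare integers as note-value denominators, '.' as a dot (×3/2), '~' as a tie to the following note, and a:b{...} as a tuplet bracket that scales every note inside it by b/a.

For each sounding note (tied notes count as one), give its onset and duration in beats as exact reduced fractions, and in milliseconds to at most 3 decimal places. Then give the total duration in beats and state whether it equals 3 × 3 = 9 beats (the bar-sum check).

1) 0.0ms=0b +471.204ms=3/2b
2) 471.204ms=3/2b +471.204ms=3/2b
3) 942.408ms=3b +471.204ms=3/2b
4) 1413.613ms=9/2b +706.806ms=9/4b
5) 2120.419ms=27/4b +706.806ms=9/4b
Σ=9b of 9 (191bpm 3/8) — PASS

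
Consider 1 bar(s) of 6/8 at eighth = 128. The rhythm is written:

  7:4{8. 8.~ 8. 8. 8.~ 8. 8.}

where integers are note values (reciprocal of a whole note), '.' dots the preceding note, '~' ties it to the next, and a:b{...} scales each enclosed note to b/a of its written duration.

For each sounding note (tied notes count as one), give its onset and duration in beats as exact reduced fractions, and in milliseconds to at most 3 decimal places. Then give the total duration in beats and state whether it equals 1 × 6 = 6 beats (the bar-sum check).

1) 0.0ms=0b +401.786ms=6/7b
2) 401.786ms=6/7b +803.571ms=12/7b
3) 1205.357ms=18/7b +401.786ms=6/7b
4) 1607.143ms=24/7b +803.571ms=12/7b
5) 2410.714ms=36/7b +401.786ms=6/7b
Σ=6b of 6 (128bpm 6/8) — PASS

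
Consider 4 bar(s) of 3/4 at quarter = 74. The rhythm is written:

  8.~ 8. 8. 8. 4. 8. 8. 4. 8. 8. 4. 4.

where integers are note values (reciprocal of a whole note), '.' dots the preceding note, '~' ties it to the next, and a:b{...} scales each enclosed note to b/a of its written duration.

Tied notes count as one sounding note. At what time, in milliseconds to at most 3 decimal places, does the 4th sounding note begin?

1. 0.0ms @ 0 + 1216.216ms (3/2)
2. 1216.216ms @ 3/2 + 608.108ms (3/4)
3. 1824.324ms @ 9/4 + 608.108ms (3/4)
4. 2432.432ms @ 3 + 1216.216ms (3/2)
5. 3648.649ms @ 9/2 + 608.108ms (3/4)
6. 4256.757ms @ 21/4 + 608.108ms (3/4)
7. 4864.865ms @ 6 + 1216.216ms (3/2)
8. 6081.081ms @ 15/2 + 608.108ms (3/4)
9. 6689.189ms @ 33/4 + 608.108ms (3/4)
10. 7297.297ms @ 9 + 1216.216ms (3/2)
11. 8513.514ms @ 21/2 + 1216.216ms (3/2)

note 4 onset = 3b = 2432.432ms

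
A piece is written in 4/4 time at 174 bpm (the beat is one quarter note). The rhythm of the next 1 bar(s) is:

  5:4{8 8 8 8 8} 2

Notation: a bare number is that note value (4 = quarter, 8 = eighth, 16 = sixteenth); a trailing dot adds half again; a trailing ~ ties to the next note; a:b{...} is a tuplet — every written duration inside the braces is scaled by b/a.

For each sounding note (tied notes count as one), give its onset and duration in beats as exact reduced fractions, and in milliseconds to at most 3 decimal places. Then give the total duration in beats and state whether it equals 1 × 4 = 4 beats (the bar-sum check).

1) 0.0ms=0b +137.931ms=2/5b
2) 137.931ms=2/5b +137.931ms=2/5b
3) 275.862ms=4/5b +137.931ms=2/5b
4) 413.793ms=6/5b +137.931ms=2/5b
5) 551.724ms=8/5b +137.931ms=2/5b
6) 689.655ms=2b +689.655ms=2b
Σ=4b of 4 (174bpm 4/4) — PASS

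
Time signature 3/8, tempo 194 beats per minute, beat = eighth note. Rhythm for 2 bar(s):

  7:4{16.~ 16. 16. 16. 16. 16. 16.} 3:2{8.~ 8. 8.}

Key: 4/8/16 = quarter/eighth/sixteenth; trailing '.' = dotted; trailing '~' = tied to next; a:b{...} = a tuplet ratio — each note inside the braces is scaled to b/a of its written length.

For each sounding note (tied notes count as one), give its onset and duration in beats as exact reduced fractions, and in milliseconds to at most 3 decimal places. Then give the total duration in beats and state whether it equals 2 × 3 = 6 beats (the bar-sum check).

1) 0.0ms=0b +265.096ms=6/7b
2) 265.096ms=6/7b +132.548ms=3/7b
3) 397.644ms=9/7b +132.548ms=3/7b
4) 530.191ms=12/7b +132.548ms=3/7b
5) 662.739ms=15/7b +132.548ms=3/7b
6) 795.287ms=18/7b +132.548ms=3/7b
7) 927.835ms=3b +618.557ms=2b
8) 1546.392ms=5b +309.278ms=1b
Σ=6b of 6 (194bpm 3/8) — PASS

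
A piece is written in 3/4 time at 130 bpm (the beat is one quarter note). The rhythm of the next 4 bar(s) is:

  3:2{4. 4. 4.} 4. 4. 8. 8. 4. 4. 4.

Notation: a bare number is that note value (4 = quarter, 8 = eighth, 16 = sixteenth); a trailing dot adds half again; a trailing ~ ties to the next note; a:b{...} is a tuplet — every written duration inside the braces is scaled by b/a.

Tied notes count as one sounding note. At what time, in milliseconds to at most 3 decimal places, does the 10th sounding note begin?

note 10 onset = 21/2b = 4846.154ms

1. 0.0ms @ 0 + 461.538ms (1)
2. 461.538ms @ 1 + 461.538ms (1)
3. 923.077ms @ 2 + 461.538ms (1)
4. 1384.615ms @ 3 + 692.308ms (3/2)
5. 2076.923ms @ 9/2 + 692.308ms (3/2)
6. 2769.231ms @ 6 + 346.154ms (3/4)
7. 3115.385ms @ 27/4 + 346.154ms (3/4)
8. 3461.538ms @ 15/2 + 692.308ms (3/2)
9. 4153.846ms @ 9 + 692.308ms (3/2)
10. 4846.154ms @ 21/2 + 692.308ms (3/2)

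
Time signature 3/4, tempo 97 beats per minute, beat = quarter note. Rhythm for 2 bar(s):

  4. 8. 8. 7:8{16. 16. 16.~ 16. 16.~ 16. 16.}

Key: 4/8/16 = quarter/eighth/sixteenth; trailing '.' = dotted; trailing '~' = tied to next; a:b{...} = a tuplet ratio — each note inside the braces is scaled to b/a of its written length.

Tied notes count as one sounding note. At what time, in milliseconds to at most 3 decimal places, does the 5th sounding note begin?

1. 0.0ms @ 0 + 927.835ms (3/2)
2. 927.835ms @ 3/2 + 463.918ms (3/4)
3. 1391.753ms @ 9/4 + 463.918ms (3/4)
4. 1855.67ms @ 3 + 265.096ms (3/7)
5. 2120.766ms @ 24/7 + 265.096ms (3/7)
6. 2385.862ms @ 27/7 + 530.191ms (6/7)
7. 2916.053ms @ 33/7 + 530.191ms (6/7)
8. 3446.244ms @ 39/7 + 265.096ms (3/7)

note 5 onset = 24/7b = 2120.766ms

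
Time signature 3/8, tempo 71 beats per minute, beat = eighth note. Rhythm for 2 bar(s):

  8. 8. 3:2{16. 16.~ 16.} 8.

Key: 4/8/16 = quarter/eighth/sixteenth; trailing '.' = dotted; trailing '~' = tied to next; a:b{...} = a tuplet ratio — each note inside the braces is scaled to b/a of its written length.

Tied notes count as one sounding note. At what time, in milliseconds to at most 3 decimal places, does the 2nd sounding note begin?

1. 0.0ms @ 0 + 1267.606ms (3/2)
2. 1267.606ms @ 3/2 + 1267.606ms (3/2)
3. 2535.211ms @ 3 + 422.535ms (1/2)
4. 2957.746ms @ 7/2 + 845.07ms (1)
5. 3802.817ms @ 9/2 + 1267.606ms (3/2)

note 2 onset = 3/2b = 1267.606ms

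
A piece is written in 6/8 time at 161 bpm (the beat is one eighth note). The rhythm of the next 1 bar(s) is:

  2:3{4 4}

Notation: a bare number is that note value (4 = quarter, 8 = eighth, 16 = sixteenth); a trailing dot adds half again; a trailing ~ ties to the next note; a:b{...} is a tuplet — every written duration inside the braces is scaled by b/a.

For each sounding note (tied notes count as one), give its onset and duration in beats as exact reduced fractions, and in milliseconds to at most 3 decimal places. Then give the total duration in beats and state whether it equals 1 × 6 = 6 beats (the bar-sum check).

1) 0.0ms=0b +1118.012ms=3b
2) 1118.012ms=3b +1118.012ms=3b
Σ=6b of 6 (161bpm 6/8) — PASS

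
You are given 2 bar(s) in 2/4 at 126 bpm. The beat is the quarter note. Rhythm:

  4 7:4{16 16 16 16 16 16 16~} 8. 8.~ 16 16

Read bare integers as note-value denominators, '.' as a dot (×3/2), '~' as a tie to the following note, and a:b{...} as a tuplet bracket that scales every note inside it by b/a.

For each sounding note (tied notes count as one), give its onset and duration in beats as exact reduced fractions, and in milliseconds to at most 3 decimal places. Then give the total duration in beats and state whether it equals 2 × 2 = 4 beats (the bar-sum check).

1) 0.0ms=0b +476.19ms=1b
2) 476.19ms=1b +68.027ms=1/7b
3) 544.218ms=8/7b +68.027ms=1/7b
4) 612.245ms=9/7b +68.027ms=1/7b
5) 680.272ms=10/7b +68.027ms=1/7b
6) 748.299ms=11/7b +68.027ms=1/7b
7) 816.327ms=12/7b +68.027ms=1/7b
8) 884.354ms=13/7b +425.17ms=25/28b
9) 1309.524ms=11/4b +476.19ms=1b
10) 1785.714ms=15/4b +119.048ms=1/4b
Σ=4b of 4 (126bpm 2/4) — PASS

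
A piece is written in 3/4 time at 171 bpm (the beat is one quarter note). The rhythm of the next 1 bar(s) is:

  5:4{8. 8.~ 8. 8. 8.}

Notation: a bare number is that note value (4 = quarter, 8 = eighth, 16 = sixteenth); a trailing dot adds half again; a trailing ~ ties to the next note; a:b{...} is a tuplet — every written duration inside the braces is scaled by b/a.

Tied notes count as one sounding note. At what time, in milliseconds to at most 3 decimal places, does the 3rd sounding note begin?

1. 0.0ms @ 0 + 210.526ms (3/5)
2. 210.526ms @ 3/5 + 421.053ms (6/5)
3. 631.579ms @ 9/5 + 210.526ms (3/5)
4. 842.105ms @ 12/5 + 210.526ms (3/5)

note 3 onset = 9/5b = 631.579ms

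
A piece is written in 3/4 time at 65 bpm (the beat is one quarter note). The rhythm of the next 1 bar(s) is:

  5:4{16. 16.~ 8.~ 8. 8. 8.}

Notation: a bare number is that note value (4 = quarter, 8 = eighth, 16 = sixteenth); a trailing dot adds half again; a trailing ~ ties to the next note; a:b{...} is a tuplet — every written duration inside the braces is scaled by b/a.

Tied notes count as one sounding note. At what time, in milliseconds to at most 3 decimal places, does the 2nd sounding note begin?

note 2 onset = 3/10b = 276.923ms

1. 0.0ms @ 0 + 276.923ms (3/10)
2. 276.923ms @ 3/10 + 1384.615ms (3/2)
3. 1661.538ms @ 9/5 + 553.846ms (3/5)
4. 2215.385ms @ 12/5 + 553.846ms (3/5)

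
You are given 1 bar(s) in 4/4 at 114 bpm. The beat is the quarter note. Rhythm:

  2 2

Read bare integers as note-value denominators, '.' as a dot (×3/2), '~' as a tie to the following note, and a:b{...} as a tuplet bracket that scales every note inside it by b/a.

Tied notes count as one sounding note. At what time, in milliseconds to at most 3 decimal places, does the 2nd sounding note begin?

1. 0.0ms @ 0 + 1052.632ms (2)
2. 1052.632ms @ 2 + 1052.632ms (2)

note 2 onset = 2b = 1052.632ms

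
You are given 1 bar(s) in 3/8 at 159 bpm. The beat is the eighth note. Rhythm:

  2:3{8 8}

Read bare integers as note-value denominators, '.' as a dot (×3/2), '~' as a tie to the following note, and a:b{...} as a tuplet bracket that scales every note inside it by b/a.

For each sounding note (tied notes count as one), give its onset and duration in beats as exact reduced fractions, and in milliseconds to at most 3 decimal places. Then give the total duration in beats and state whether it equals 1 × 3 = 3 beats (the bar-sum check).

1) 0.0ms=0b +566.038ms=3/2b
2) 566.038ms=3/2b +566.038ms=3/2b
Σ=3b of 3 (159bpm 3/8) — PASS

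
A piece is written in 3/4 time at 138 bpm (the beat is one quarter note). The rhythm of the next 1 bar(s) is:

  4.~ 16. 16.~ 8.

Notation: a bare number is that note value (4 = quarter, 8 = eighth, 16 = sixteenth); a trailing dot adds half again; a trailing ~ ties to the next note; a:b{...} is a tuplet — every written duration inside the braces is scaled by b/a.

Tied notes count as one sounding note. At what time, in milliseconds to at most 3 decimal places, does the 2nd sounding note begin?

note 2 onset = 15/8b = 815.217ms

1. 0.0ms @ 0 + 815.217ms (15/8)
2. 815.217ms @ 15/8 + 489.13ms (9/8)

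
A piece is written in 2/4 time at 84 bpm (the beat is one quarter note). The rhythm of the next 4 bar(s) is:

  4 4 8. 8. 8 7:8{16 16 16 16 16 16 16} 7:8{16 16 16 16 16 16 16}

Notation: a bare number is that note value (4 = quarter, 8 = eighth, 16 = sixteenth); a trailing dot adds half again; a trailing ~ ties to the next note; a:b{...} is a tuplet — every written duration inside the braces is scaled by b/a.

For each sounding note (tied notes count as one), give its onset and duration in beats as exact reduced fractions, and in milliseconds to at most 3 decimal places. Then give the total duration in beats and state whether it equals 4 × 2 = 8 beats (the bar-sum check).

1) 0.0ms=0b +714.286ms=1b
2) 714.286ms=1b +714.286ms=1b
3) 1428.571ms=2b +535.714ms=3/4b
4) 1964.286ms=11/4b +535.714ms=3/4b
5) 2500.0ms=7/2b +357.143ms=1/2b
6) 2857.143ms=4b +204.082ms=2/7b
7) 3061.224ms=30/7b +204.082ms=2/7b
8) 3265.306ms=32/7b +204.082ms=2/7b
9) 3469.388ms=34/7b +204.082ms=2/7b
10) 3673.469ms=36/7b +204.082ms=2/7b
11) 3877.551ms=38/7b +204.082ms=2/7b
12) 4081.633ms=40/7b +204.082ms=2/7b
13) 4285.714ms=6b +204.082ms=2/7b
14) 4489.796ms=44/7b +204.082ms=2/7b
15) 4693.878ms=46/7b +204.082ms=2/7b
16) 4897.959ms=48/7b +204.082ms=2/7b
17) 5102.041ms=50/7b +204.082ms=2/7b
18) 5306.122ms=52/7b +204.082ms=2/7b
19) 5510.204ms=54/7b +204.082ms=2/7b
Σ=8b of 8 (84bpm 2/4) — PASS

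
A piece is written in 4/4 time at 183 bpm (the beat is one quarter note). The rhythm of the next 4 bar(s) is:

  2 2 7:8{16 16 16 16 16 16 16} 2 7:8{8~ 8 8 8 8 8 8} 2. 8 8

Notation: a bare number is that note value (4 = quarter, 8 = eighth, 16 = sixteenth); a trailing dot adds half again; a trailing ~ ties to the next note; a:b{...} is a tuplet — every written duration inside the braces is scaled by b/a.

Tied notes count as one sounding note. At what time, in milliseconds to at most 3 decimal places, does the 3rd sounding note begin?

note 3 onset = 4b = 1311.475ms

1. 0.0ms @ 0 + 655.738ms (2)
2. 655.738ms @ 2 + 655.738ms (2)
3. 1311.475ms @ 4 + 93.677ms (2/7)
4. 1405.152ms @ 30/7 + 93.677ms (2/7)
5. 1498.829ms @ 32/7 + 93.677ms (2/7)
6. 1592.506ms @ 34/7 + 93.677ms (2/7)
7. 1686.183ms @ 36/7 + 93.677ms (2/7)
8. 1779.859ms @ 38/7 + 93.677ms (2/7)
9. 1873.536ms @ 40/7 + 93.677ms (2/7)
10. 1967.213ms @ 6 + 655.738ms (2)
11. 2622.951ms @ 8 + 374.707ms (8/7)
12. 2997.658ms @ 64/7 + 187.354ms (4/7)
13. 3185.012ms @ 68/7 + 187.354ms (4/7)
14. 3372.365ms @ 72/7 + 187.354ms (4/7)
15. 3559.719ms @ 76/7 + 187.354ms (4/7)
16. 3747.073ms @ 80/7 + 187.354ms (4/7)
17. 3934.426ms @ 12 + 983.607ms (3)
18. 4918.033ms @ 15 + 163.934ms (1/2)
19. 5081.967ms @ 31/2 + 163.934ms (1/2)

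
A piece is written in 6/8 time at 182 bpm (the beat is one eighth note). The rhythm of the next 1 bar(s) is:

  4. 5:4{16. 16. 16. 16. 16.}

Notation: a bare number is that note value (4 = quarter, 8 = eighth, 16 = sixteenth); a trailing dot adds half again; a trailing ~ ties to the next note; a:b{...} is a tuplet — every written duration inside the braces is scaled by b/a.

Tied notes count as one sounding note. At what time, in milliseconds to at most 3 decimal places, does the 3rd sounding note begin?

1. 0.0ms @ 0 + 989.011ms (3)
2. 989.011ms @ 3 + 197.802ms (3/5)
3. 1186.813ms @ 18/5 + 197.802ms (3/5)
4. 1384.615ms @ 21/5 + 197.802ms (3/5)
5. 1582.418ms @ 24/5 + 197.802ms (3/5)
6. 1780.22ms @ 27/5 + 197.802ms (3/5)

note 3 onset = 18/5b = 1186.813ms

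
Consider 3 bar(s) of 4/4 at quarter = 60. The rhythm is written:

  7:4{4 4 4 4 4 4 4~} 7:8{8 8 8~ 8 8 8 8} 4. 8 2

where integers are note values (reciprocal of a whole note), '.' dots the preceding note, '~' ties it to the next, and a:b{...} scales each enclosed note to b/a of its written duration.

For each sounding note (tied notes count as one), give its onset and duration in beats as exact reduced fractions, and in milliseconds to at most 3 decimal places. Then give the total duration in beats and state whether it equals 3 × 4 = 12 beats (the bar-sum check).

1) 0.0ms=0b +571.429ms=4/7b
2) 571.429ms=4/7b +571.429ms=4/7b
3) 1142.857ms=8/7b +571.429ms=4/7b
4) 1714.286ms=12/7b +571.429ms=4/7b
5) 2285.714ms=16/7b +571.429ms=4/7b
6) 2857.143ms=20/7b +571.429ms=4/7b
7) 3428.571ms=24/7b +1142.857ms=8/7b
8) 4571.429ms=32/7b +571.429ms=4/7b
9) 5142.857ms=36/7b +1142.857ms=8/7b
10) 6285.714ms=44/7b +571.429ms=4/7b
11) 6857.143ms=48/7b +571.429ms=4/7b
12) 7428.571ms=52/7b +571.429ms=4/7b
13) 8000.0ms=8b +1500.0ms=3/2b
14) 9500.0ms=19/2b +500.0ms=1/2b
15) 10000.0ms=10b +2000.0ms=2b
Σ=12b of 12 (60bpm 4/4) — PASS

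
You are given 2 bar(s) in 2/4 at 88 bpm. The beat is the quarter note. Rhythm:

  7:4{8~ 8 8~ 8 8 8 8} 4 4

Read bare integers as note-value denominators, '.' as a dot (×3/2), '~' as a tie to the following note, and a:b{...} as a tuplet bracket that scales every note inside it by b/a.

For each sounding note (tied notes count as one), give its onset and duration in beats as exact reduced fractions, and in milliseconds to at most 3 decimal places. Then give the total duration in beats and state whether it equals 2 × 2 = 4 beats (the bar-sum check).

1) 0.0ms=0b +389.61ms=4/7b
2) 389.61ms=4/7b +389.61ms=4/7b
3) 779.221ms=8/7b +194.805ms=2/7b
4) 974.026ms=10/7b +194.805ms=2/7b
5) 1168.831ms=12/7b +194.805ms=2/7b
6) 1363.636ms=2b +681.818ms=1b
7) 2045.455ms=3b +681.818ms=1b
Σ=4b of 4 (88bpm 2/4) — PASS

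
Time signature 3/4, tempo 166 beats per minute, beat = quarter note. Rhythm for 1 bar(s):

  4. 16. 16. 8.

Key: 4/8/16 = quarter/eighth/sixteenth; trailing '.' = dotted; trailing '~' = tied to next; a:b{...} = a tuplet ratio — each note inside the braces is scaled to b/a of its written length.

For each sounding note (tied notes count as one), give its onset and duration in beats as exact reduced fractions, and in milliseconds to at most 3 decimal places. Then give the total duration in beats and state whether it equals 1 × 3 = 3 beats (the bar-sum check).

1) 0.0ms=0b +542.169ms=3/2b
2) 542.169ms=3/2b +135.542ms=3/8b
3) 677.711ms=15/8b +135.542ms=3/8b
4) 813.253ms=9/4b +271.084ms=3/4b
Σ=3b of 3 (166bpm 3/4) — PASS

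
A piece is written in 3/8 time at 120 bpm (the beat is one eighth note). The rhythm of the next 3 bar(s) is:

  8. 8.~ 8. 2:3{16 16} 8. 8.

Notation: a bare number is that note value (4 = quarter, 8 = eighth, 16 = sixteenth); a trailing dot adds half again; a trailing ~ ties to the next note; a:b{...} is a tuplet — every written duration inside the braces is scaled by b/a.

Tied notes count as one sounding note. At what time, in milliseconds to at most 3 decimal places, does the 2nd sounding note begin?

1. 0.0ms @ 0 + 750.0ms (3/2)
2. 750.0ms @ 3/2 + 1500.0ms (3)
3. 2250.0ms @ 9/2 + 375.0ms (3/4)
4. 2625.0ms @ 21/4 + 375.0ms (3/4)
5. 3000.0ms @ 6 + 750.0ms (3/2)
6. 3750.0ms @ 15/2 + 750.0ms (3/2)

note 2 onset = 3/2b = 750.0ms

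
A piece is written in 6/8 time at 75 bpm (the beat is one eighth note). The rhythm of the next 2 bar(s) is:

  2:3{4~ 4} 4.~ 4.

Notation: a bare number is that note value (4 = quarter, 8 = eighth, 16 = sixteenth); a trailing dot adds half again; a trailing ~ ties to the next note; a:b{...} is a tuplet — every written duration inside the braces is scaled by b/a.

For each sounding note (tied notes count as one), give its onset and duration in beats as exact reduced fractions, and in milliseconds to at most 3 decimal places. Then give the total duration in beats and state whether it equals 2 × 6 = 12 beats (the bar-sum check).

1) 0.0ms=0b +4800.0ms=6b
2) 4800.0ms=6b +4800.0ms=6b
Σ=12b of 12 (75bpm 6/8) — PASS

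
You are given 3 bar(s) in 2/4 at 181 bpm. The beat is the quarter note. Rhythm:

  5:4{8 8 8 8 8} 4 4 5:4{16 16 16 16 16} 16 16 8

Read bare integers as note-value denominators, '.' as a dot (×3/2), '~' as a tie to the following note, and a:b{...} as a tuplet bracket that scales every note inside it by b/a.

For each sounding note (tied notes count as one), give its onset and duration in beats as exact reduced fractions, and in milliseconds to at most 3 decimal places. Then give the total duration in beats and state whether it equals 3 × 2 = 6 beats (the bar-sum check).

1) 0.0ms=0b +132.597ms=2/5b
2) 132.597ms=2/5b +132.597ms=2/5b
3) 265.193ms=4/5b +132.597ms=2/5b
4) 397.79ms=6/5b +132.597ms=2/5b
5) 530.387ms=8/5b +132.597ms=2/5b
6) 662.983ms=2b +331.492ms=1b
7) 994.475ms=3b +331.492ms=1b
8) 1325.967ms=4b +66.298ms=1/5b
9) 1392.265ms=21/5b +66.298ms=1/5b
10) 1458.564ms=22/5b +66.298ms=1/5b
11) 1524.862ms=23/5b +66.298ms=1/5b
12) 1591.16ms=24/5b +66.298ms=1/5b
13) 1657.459ms=5b +82.873ms=1/4b
14) 1740.331ms=21/4b +82.873ms=1/4b
15) 1823.204ms=11/2b +165.746ms=1/2b
Σ=6b of 6 (181bpm 2/4) — PASS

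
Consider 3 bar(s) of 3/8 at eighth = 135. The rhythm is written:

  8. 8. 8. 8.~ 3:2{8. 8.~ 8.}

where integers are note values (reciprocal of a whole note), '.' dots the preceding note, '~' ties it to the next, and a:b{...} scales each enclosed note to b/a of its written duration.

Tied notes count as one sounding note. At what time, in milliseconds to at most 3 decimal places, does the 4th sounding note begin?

1. 0.0ms @ 0 + 666.667ms (3/2)
2. 666.667ms @ 3/2 + 666.667ms (3/2)
3. 1333.333ms @ 3 + 666.667ms (3/2)
4. 2000.0ms @ 9/2 + 1111.111ms (5/2)
5. 3111.111ms @ 7 + 888.889ms (2)

note 4 onset = 9/2b = 2000.0ms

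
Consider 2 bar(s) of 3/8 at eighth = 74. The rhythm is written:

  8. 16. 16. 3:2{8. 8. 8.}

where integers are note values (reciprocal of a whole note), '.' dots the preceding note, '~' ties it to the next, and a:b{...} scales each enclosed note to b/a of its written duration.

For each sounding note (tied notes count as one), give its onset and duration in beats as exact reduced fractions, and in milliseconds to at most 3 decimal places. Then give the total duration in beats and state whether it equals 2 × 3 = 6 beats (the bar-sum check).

1) 0.0ms=0b +1216.216ms=3/2b
2) 1216.216ms=3/2b +608.108ms=3/4b
3) 1824.324ms=9/4b +608.108ms=3/4b
4) 2432.432ms=3b +810.811ms=1b
5) 3243.243ms=4b +810.811ms=1b
6) 4054.054ms=5b +810.811ms=1b
Σ=6b of 6 (74bpm 3/8) — PASS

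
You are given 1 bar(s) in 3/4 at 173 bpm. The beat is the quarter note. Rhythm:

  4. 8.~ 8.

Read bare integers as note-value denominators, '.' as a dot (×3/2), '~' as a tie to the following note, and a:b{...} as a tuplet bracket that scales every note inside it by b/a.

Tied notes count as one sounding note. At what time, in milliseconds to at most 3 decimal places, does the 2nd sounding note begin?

note 2 onset = 3/2b = 520.231ms

1. 0.0ms @ 0 + 520.231ms (3/2)
2. 520.231ms @ 3/2 + 520.231ms (3/2)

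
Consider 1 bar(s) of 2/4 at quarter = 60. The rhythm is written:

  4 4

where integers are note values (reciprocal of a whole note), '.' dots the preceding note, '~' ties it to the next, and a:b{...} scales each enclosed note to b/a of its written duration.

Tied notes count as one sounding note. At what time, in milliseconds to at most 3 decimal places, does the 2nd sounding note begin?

1. 0.0ms @ 0 + 1000.0ms (1)
2. 1000.0ms @ 1 + 1000.0ms (1)

note 2 onset = 1b = 1000.0ms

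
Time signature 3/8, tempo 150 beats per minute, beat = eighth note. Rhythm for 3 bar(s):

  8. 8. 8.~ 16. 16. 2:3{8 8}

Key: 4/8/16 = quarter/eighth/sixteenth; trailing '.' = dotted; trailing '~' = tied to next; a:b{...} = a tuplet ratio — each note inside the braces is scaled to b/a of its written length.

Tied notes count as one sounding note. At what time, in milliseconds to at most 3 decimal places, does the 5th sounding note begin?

1. 0.0ms @ 0 + 600.0ms (3/2)
2. 600.0ms @ 3/2 + 600.0ms (3/2)
3. 1200.0ms @ 3 + 900.0ms (9/4)
4. 2100.0ms @ 21/4 + 300.0ms (3/4)
5. 2400.0ms @ 6 + 600.0ms (3/2)
6. 3000.0ms @ 15/2 + 600.0ms (3/2)

note 5 onset = 6b = 2400.0ms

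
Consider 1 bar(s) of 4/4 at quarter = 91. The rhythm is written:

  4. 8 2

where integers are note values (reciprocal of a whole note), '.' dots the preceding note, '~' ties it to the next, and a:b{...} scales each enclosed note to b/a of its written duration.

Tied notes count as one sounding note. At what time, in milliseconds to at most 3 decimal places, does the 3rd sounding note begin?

note 3 onset = 2b = 1318.681ms

1. 0.0ms @ 0 + 989.011ms (3/2)
2. 989.011ms @ 3/2 + 329.67ms (1/2)
3. 1318.681ms @ 2 + 1318.681ms (2)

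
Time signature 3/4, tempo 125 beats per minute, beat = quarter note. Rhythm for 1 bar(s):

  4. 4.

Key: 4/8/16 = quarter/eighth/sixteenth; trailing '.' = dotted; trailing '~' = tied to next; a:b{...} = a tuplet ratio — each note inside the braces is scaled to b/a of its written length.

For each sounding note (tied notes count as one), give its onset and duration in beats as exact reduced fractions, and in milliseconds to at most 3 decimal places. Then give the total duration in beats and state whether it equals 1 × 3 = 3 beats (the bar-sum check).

1) 0.0ms=0b +720.0ms=3/2b
2) 720.0ms=3/2b +720.0ms=3/2b
Σ=3b of 3 (125bpm 3/4) — PASS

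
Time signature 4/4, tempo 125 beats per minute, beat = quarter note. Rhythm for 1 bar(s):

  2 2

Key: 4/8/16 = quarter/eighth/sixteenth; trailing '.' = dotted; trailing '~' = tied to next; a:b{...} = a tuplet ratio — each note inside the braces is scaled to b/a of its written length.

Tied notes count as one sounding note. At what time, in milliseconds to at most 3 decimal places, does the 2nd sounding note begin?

1. 0.0ms @ 0 + 960.0ms (2)
2. 960.0ms @ 2 + 960.0ms (2)

note 2 onset = 2b = 960.0ms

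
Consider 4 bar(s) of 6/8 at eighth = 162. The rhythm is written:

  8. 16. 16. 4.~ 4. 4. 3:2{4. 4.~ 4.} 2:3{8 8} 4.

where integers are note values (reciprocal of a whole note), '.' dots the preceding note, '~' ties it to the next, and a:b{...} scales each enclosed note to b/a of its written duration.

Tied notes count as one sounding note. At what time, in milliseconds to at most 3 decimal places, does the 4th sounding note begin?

note 4 onset = 3b = 1111.111ms

1. 0.0ms @ 0 + 555.556ms (3/2)
2. 555.556ms @ 3/2 + 277.778ms (3/4)
3. 833.333ms @ 9/4 + 277.778ms (3/4)
4. 1111.111ms @ 3 + 2222.222ms (6)
5. 3333.333ms @ 9 + 1111.111ms (3)
6. 4444.444ms @ 12 + 740.741ms (2)
7. 5185.185ms @ 14 + 1481.481ms (4)
8. 6666.667ms @ 18 + 555.556ms (3/2)
9. 7222.222ms @ 39/2 + 555.556ms (3/2)
10. 7777.778ms @ 21 + 1111.111ms (3)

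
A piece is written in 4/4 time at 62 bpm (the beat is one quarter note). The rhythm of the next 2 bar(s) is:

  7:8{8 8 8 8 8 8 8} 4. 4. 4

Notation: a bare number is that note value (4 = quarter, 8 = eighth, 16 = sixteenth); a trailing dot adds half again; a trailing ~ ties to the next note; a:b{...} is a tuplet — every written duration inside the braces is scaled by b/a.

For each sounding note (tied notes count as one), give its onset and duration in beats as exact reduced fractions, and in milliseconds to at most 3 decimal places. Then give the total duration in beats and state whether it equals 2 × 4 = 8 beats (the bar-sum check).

1) 0.0ms=0b +552.995ms=4/7b
2) 552.995ms=4/7b +552.995ms=4/7b
3) 1105.991ms=8/7b +552.995ms=4/7b
4) 1658.986ms=12/7b +552.995ms=4/7b
5) 2211.982ms=16/7b +552.995ms=4/7b
6) 2764.977ms=20/7b +552.995ms=4/7b
7) 3317.972ms=24/7b +552.995ms=4/7b
8) 3870.968ms=4b +1451.613ms=3/2b
9) 5322.581ms=11/2b +1451.613ms=3/2b
10) 6774.194ms=7b +967.742ms=1b
Σ=8b of 8 (62bpm 4/4) — PASS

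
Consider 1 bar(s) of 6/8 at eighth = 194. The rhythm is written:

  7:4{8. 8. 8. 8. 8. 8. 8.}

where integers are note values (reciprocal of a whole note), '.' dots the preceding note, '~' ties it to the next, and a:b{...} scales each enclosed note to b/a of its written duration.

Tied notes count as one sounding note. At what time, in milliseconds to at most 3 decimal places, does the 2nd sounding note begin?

note 2 onset = 6/7b = 265.096ms

1. 0.0ms @ 0 + 265.096ms (6/7)
2. 265.096ms @ 6/7 + 265.096ms (6/7)
3. 530.191ms @ 12/7 + 265.096ms (6/7)
4. 795.287ms @ 18/7 + 265.096ms (6/7)
5. 1060.383ms @ 24/7 + 265.096ms (6/7)
6. 1325.479ms @ 30/7 + 265.096ms (6/7)
7. 1590.574ms @ 36/7 + 265.096ms (6/7)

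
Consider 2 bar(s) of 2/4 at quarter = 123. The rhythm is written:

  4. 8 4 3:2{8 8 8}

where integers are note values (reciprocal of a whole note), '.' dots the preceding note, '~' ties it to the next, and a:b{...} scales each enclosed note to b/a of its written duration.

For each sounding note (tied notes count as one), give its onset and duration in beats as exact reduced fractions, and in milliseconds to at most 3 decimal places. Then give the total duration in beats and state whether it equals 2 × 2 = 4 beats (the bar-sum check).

1) 0.0ms=0b +731.707ms=3/2b
2) 731.707ms=3/2b +243.902ms=1/2b
3) 975.61ms=2b +487.805ms=1b
4) 1463.415ms=3b +162.602ms=1/3b
5) 1626.016ms=10/3b +162.602ms=1/3b
6) 1788.618ms=11/3b +162.602ms=1/3b
Σ=4b of 4 (123bpm 2/4) — PASS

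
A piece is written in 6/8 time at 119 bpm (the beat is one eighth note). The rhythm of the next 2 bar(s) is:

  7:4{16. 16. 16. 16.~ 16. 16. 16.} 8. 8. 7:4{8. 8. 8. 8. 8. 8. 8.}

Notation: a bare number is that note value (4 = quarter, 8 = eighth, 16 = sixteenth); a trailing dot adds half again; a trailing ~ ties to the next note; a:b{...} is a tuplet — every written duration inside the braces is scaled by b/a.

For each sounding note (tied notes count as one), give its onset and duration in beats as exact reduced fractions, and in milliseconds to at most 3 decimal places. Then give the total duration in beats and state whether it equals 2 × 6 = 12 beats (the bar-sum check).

1) 0.0ms=0b +216.086ms=3/7b
2) 216.086ms=3/7b +216.086ms=3/7b
3) 432.173ms=6/7b +216.086ms=3/7b
4) 648.259ms=9/7b +432.173ms=6/7b
5) 1080.432ms=15/7b +216.086ms=3/7b
6) 1296.519ms=18/7b +216.086ms=3/7b
7) 1512.605ms=3b +756.303ms=3/2b
8) 2268.908ms=9/2b +756.303ms=3/2b
9) 3025.21ms=6b +432.173ms=6/7b
10) 3457.383ms=48/7b +432.173ms=6/7b
11) 3889.556ms=54/7b +432.173ms=6/7b
12) 4321.729ms=60/7b +432.173ms=6/7b
13) 4753.902ms=66/7b +432.173ms=6/7b
14) 5186.074ms=72/7b +432.173ms=6/7b
15) 5618.247ms=78/7b +432.173ms=6/7b
Σ=12b of 12 (119bpm 6/8) — PASS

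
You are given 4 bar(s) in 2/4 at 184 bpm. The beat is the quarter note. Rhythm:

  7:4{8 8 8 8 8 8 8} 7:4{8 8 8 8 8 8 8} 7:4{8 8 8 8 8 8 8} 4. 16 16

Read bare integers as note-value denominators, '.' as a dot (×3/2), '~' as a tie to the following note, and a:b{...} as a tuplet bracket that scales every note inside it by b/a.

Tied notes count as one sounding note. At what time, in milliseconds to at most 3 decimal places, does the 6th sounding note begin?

note 6 onset = 10/7b = 465.839ms

1. 0.0ms @ 0 + 93.168ms (2/7)
2. 93.168ms @ 2/7 + 93.168ms (2/7)
3. 186.335ms @ 4/7 + 93.168ms (2/7)
4. 279.503ms @ 6/7 + 93.168ms (2/7)
5. 372.671ms @ 8/7 + 93.168ms (2/7)
6. 465.839ms @ 10/7 + 93.168ms (2/7)
7. 559.006ms @ 12/7 + 93.168ms (2/7)
8. 652.174ms @ 2 + 93.168ms (2/7)
9. 745.342ms @ 16/7 + 93.168ms (2/7)
10. 838.509ms @ 18/7 + 93.168ms (2/7)
11. 931.677ms @ 20/7 + 93.168ms (2/7)
12. 1024.845ms @ 22/7 + 93.168ms (2/7)
13. 1118.012ms @ 24/7 + 93.168ms (2/7)
14. 1211.18ms @ 26/7 + 93.168ms (2/7)
15. 1304.348ms @ 4 + 93.168ms (2/7)
16. 1397.516ms @ 30/7 + 93.168ms (2/7)
17. 1490.683ms @ 32/7 + 93.168ms (2/7)
18. 1583.851ms @ 34/7 + 93.168ms (2/7)
19. 1677.019ms @ 36/7 + 93.168ms (2/7)
20. 1770.186ms @ 38/7 + 93.168ms (2/7)
21. 1863.354ms @ 40/7 + 93.168ms (2/7)
22. 1956.522ms @ 6 + 489.13ms (3/2)
23. 2445.652ms @ 15/2 + 81.522ms (1/4)
24. 2527.174ms @ 31/4 + 81.522ms (1/4)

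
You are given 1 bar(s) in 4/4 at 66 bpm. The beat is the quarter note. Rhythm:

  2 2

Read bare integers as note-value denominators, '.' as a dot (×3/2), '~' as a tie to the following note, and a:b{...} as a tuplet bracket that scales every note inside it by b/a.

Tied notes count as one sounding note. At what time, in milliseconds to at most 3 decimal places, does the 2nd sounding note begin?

1. 0.0ms @ 0 + 1818.182ms (2)
2. 1818.182ms @ 2 + 1818.182ms (2)

note 2 onset = 2b = 1818.182ms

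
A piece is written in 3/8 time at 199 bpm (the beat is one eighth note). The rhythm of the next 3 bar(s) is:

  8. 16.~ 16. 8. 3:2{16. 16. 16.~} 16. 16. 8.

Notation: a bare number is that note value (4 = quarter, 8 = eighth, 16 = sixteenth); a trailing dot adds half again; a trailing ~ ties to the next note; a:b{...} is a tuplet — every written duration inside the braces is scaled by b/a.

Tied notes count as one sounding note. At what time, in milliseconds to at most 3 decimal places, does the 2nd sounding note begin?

note 2 onset = 3/2b = 452.261ms

1. 0.0ms @ 0 + 452.261ms (3/2)
2. 452.261ms @ 3/2 + 452.261ms (3/2)
3. 904.523ms @ 3 + 452.261ms (3/2)
4. 1356.784ms @ 9/2 + 150.754ms (1/2)
5. 1507.538ms @ 5 + 150.754ms (1/2)
6. 1658.291ms @ 11/2 + 376.884ms (5/4)
7. 2035.176ms @ 27/4 + 226.131ms (3/4)
8. 2261.307ms @ 15/2 + 452.261ms (3/2)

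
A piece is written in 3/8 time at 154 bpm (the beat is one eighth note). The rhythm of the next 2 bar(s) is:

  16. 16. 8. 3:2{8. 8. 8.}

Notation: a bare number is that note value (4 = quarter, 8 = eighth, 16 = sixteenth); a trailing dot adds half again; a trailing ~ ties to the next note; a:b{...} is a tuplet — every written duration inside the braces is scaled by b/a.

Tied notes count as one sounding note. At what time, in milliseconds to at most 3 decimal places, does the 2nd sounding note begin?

1. 0.0ms @ 0 + 292.208ms (3/4)
2. 292.208ms @ 3/4 + 292.208ms (3/4)
3. 584.416ms @ 3/2 + 584.416ms (3/2)
4. 1168.831ms @ 3 + 389.61ms (1)
5. 1558.442ms @ 4 + 389.61ms (1)
6. 1948.052ms @ 5 + 389.61ms (1)

note 2 onset = 3/4b = 292.208ms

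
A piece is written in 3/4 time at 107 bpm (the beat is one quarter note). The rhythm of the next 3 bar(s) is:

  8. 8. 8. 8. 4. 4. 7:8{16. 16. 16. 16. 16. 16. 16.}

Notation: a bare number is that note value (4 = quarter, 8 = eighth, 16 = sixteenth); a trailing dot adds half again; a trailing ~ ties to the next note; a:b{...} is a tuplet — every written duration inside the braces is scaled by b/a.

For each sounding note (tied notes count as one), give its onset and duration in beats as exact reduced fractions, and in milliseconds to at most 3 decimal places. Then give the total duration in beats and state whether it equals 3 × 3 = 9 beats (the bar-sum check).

1) 0.0ms=0b +420.561ms=3/4b
2) 420.561ms=3/4b +420.561ms=3/4b
3) 841.121ms=3/2b +420.561ms=3/4b
4) 1261.682ms=9/4b +420.561ms=3/4b
5) 1682.243ms=3b +841.121ms=3/2b
6) 2523.364ms=9/2b +841.121ms=3/2b
7) 3364.486ms=6b +240.32ms=3/7b
8) 3604.806ms=45/7b +240.32ms=3/7b
9) 3845.127ms=48/7b +240.32ms=3/7b
10) 4085.447ms=51/7b +240.32ms=3/7b
11) 4325.768ms=54/7b +240.32ms=3/7b
12) 4566.088ms=57/7b +240.32ms=3/7b
13) 4806.409ms=60/7b +240.32ms=3/7b
Σ=9b of 9 (107bpm 3/4) — PASS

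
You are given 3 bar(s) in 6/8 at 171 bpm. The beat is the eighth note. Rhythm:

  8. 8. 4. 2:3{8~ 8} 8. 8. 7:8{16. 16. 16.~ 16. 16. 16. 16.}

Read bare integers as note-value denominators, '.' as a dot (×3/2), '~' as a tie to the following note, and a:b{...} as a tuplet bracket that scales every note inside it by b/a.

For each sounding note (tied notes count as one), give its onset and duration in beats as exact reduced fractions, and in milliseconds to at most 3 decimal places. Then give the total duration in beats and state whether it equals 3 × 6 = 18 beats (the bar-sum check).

1) 0.0ms=0b +526.316ms=3/2b
2) 526.316ms=3/2b +526.316ms=3/2b
3) 1052.632ms=3b +1052.632ms=3b
4) 2105.263ms=6b +1052.632ms=3b
5) 3157.895ms=9b +526.316ms=3/2b
6) 3684.211ms=21/2b +526.316ms=3/2b
7) 4210.526ms=12b +300.752ms=6/7b
8) 4511.278ms=90/7b +300.752ms=6/7b
9) 4812.03ms=96/7b +601.504ms=12/7b
10) 5413.534ms=108/7b +300.752ms=6/7b
11) 5714.286ms=114/7b +300.752ms=6/7b
12) 6015.038ms=120/7b +300.752ms=6/7b
Σ=18b of 18 (171bpm 6/8) — PASS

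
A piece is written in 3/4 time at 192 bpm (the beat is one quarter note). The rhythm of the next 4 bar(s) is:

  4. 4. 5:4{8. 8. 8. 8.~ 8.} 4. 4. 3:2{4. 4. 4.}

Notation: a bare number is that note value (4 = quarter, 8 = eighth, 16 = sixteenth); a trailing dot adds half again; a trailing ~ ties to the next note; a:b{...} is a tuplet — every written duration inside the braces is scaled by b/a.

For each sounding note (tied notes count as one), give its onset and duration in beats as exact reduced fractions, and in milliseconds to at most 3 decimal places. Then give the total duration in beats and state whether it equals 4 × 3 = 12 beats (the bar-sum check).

1) 0.0ms=0b +468.75ms=3/2b
2) 468.75ms=3/2b +468.75ms=3/2b
3) 937.5ms=3b +187.5ms=3/5b
4) 1125.0ms=18/5b +187.5ms=3/5b
5) 1312.5ms=21/5b +187.5ms=3/5b
6) 1500.0ms=24/5b +375.0ms=6/5b
7) 1875.0ms=6b +468.75ms=3/2b
8) 2343.75ms=15/2b +468.75ms=3/2b
9) 2812.5ms=9b +312.5ms=1b
10) 3125.0ms=10b +312.5ms=1b
11) 3437.5ms=11b +312.5ms=1b
Σ=12b of 12 (192bpm 3/4) — PASS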